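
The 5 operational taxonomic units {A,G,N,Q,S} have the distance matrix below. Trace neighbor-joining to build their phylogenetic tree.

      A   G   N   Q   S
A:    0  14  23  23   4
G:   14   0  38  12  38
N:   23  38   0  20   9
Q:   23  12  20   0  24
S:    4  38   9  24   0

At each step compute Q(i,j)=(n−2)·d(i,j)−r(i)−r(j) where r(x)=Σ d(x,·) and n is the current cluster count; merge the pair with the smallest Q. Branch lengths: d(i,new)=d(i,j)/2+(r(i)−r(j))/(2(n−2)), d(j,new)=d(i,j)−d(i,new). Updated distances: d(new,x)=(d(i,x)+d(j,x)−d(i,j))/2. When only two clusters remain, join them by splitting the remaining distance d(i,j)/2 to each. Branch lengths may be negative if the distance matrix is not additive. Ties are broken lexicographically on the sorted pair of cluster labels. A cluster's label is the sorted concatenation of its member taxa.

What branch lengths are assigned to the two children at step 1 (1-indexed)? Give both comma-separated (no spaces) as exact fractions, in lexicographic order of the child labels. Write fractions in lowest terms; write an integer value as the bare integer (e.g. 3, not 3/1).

59/6,13/6

1. join G+Q (d=12, Q=-145) ⇒ GQ; edges |G|=59/6, |Q|=13/6
  updated: d(A,GQ)=25/2, d(GQ,N)=23, d(GQ,S)=25
2. join A+GQ (d=25/2, Q=-75) ⇒ AGQ; edges |A|=1, |GQ|=23/2
  updated: d(AGQ,N)=67/4, d(AGQ,S)=33/4
3. join AGQ+N (d=67/4, Q=-34) ⇒ AGNQ; edges |AGQ|=8, |N|=35/4
  updated: d(AGNQ,S)=1/4
4. join AGNQ+S (d=1/4) ⇒ AGNQS; edges |AGNQ|=1/8, |S|=1/8
final tree: (((A:1,(G:59/6,Q:13/6):23/2):8,N:35/4):1/8,S:1/8)
total length: 83/2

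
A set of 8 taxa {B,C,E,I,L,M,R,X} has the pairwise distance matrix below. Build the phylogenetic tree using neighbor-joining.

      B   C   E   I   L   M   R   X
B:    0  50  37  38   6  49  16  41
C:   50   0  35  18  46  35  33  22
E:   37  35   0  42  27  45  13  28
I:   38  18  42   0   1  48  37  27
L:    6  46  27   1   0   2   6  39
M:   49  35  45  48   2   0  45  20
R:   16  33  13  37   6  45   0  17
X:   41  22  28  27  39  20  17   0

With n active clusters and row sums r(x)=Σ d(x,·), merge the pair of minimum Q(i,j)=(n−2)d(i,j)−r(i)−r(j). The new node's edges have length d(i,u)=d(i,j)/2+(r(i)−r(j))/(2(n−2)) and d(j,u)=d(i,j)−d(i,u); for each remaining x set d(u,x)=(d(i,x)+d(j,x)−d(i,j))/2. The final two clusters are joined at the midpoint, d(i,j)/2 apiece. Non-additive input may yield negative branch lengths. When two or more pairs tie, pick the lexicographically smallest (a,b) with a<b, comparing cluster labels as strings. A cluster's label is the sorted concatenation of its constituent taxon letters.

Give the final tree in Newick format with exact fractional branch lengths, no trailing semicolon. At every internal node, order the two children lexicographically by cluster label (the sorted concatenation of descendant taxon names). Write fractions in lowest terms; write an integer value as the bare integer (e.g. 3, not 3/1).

(((B:249/16,(L:-35/4,M:43/4):175/16):33/8,((C:51/5,I:39/5):121/16,X:127/16):53/8):17/8,(E:311/24,R:1/24):17/8)

step 1: merge (L,M) at d=2, Q=-359; branch lengths L→-35/4, M→43/4; new cluster LM
  updated: d(B,LM)=53/2, d(C,LM)=79/2, d(E,LM)=35, d(I,LM)=47/2, d(LM,R)=49/2, d(LM,X)=57/2
step 2: merge (C,I) at d=18, Q=-293; branch lengths C→51/5, I→39/5; new cluster CI
  updated: d(B,CI)=35, d(CI,E)=59/2, d(CI,LM)=45/2, d(CI,R)=26, d(CI,X)=31/2
step 3: merge (CI,X) at d=31/2, Q=-393/2; branch lengths CI→121/16, X→127/16; new cluster CIX
  updated: d(B,CIX)=121/4, d(CIX,E)=21, d(CIX,LM)=71/4, d(CIX,R)=55/4
step 4: merge (E,R) at d=13, Q=-537/4; branch lengths E→311/24, R→1/24; new cluster ER
  updated: d(B,ER)=20, d(CIX,ER)=87/8, d(ER,LM)=93/4
step 5: merge (B,LM) at d=53/2, Q=-365/4; branch lengths B→249/16, LM→175/16; new cluster BLM
  updated: d(BLM,CIX)=43/4, d(BLM,ER)=67/8
step 6: merge (BLM,CIX) at d=43/4, Q=-30; branch lengths BLM→33/8, CIX→53/8; new cluster BCILMX
  updated: d(BCILMX,ER)=17/4
step 7: merge (BCILMX,ER) at d=17/4; branch lengths BCILMX→17/8, ER→17/8; new cluster BCEILMRX
final tree: (((B:249/16,(L:-35/4,M:43/4):175/16):33/8,((C:51/5,I:39/5):121/16,X:127/16):53/8):17/8,(E:311/24,R:1/24):17/8)
total length: 90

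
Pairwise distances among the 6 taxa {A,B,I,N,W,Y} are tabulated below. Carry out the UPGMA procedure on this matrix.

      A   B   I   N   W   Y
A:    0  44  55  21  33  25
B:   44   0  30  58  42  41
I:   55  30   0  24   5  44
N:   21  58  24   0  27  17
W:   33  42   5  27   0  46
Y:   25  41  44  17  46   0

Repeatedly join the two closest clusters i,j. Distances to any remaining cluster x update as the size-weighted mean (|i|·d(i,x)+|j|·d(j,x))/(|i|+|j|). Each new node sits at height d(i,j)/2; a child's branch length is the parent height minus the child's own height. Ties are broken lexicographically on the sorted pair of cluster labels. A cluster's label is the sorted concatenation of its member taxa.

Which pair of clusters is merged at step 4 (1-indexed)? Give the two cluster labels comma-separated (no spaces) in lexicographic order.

step 1: merge (I,W) at d=5; branch lengths I→5/2, W→5/2; new cluster IW
  updated: d(A,IW)=44, d(B,IW)=36, d(IW,N)=51/2, d(IW,Y)=45
step 2: merge (N,Y) at d=17; branch lengths N→17/2, Y→17/2; new cluster NY
  updated: d(A,NY)=23, d(B,NY)=99/2, d(IW,NY)=141/4
step 3: merge (A,NY) at d=23; branch lengths A→23/2, NY→3; new cluster ANY
  updated: d(ANY,B)=143/3, d(ANY,IW)=229/6
step 4: merge (B,IW) at d=36; branch lengths B→18, IW→31/2; new cluster BIW
  updated: d(ANY,BIW)=124/3
step 5: merge (ANY,BIW) at d=124/3; branch lengths ANY→55/6, BIW→8/3; new cluster ABINWY
final tree: ((A:23/2,(N:17/2,Y:17/2):3):55/6,(B:18,(I:5/2,W:5/2):31/2):8/3)
total length: 491/6

B,IW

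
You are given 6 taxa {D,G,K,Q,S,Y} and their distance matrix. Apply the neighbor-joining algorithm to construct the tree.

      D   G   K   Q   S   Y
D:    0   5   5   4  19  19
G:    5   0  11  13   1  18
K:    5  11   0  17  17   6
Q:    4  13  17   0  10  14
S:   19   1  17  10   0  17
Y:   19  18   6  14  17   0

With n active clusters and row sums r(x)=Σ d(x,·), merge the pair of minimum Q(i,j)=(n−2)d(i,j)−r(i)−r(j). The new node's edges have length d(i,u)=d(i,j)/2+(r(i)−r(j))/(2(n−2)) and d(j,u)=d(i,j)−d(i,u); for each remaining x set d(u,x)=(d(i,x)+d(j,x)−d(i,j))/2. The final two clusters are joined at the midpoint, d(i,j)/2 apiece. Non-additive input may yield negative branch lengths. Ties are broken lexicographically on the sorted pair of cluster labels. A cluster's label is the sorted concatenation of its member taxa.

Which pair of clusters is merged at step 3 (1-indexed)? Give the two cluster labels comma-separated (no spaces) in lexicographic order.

D,Q

step 1: merge (G,S) at d=1, Q=-108; branch lengths G→-3/2, S→5/2; new cluster GS
  updated: d(D,GS)=23/2, d(GS,K)=27/2, d(GS,Q)=11, d(GS,Y)=17
step 2: merge (K,Y) at d=6, Q=-159/2; branch lengths K→7/12, Y→65/12; new cluster KY
  updated: d(D,KY)=9, d(GS,KY)=49/4, d(KY,Q)=25/2
step 3: merge (D,Q) at d=4, Q=-44; branch lengths D→5/4, Q→11/4; new cluster DQ
  updated: d(DQ,GS)=37/4, d(DQ,KY)=35/4
step 4: merge (DQ,GS) at d=37/4, Q=-121/4; branch lengths DQ→23/8, GS→51/8; new cluster DGQS
  updated: d(DGQS,KY)=47/8
step 5: merge (DGQS,KY) at d=47/8; branch lengths DGQS→47/16, KY→47/16; new cluster DGKQSY
final tree: (((D:5/4,Q:11/4):23/8,(G:-3/2,S:5/2):51/8):47/16,(K:7/12,Y:65/12):47/16)
total length: 209/8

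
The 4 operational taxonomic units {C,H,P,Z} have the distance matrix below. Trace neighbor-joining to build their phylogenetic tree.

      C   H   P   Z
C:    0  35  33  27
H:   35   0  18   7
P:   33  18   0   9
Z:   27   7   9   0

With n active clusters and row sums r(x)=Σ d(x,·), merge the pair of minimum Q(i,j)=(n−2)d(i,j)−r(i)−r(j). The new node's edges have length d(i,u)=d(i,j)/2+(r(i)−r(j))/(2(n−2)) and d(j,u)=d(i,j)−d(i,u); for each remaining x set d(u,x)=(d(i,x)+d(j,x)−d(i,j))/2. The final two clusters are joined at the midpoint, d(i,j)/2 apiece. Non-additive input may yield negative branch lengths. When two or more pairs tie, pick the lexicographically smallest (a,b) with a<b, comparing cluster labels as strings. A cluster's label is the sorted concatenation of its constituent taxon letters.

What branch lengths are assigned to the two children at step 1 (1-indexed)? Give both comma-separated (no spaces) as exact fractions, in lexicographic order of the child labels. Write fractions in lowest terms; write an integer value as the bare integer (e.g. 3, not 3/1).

101/4,31/4

step 1: merge (C,P) at d=33, Q=-89; branch lengths C→101/4, P→31/4; new cluster CP
  updated: d(CP,H)=10, d(CP,Z)=3/2
step 2: merge (CP,H) at d=10, Q=-37/2; branch lengths CP→9/4, H→31/4; new cluster CHP
  updated: d(CHP,Z)=-3/4
step 3: merge (CHP,Z) at d=-3/4; branch lengths CHP→-3/8, Z→-3/8; new cluster CHPZ
final tree: (((C:101/4,P:31/4):9/4,H:31/4):-3/8,Z:-3/8)
total length: 169/4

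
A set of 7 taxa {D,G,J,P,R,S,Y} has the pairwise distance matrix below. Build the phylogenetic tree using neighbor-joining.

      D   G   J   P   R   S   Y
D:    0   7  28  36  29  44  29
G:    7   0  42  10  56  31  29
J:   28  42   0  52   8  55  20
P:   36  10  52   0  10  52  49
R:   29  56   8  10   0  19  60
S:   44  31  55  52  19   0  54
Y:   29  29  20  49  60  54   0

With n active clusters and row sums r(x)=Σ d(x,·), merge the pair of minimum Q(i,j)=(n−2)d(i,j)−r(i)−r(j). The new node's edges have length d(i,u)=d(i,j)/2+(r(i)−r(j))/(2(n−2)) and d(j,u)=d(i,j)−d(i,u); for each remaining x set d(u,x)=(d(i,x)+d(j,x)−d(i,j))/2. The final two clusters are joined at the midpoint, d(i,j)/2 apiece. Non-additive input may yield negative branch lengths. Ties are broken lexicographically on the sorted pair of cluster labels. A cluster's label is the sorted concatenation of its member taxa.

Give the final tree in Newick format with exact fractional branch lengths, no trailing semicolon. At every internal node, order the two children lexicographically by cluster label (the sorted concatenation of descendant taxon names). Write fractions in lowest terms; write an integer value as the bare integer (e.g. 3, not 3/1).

(((D:57/8,(G:-3/2,P:23/2):75/8):2,((J:63/10,R:17/10):28/3,S:71/3):29/4):85/8,Y:85/8)

1. join J+R (d=8, Q=-347) ⇒ JR; edges |J|=63/10, |R|=17/10
  updated: d(D,JR)=49/2, d(G,JR)=45, d(JR,P)=27, d(JR,S)=33, d(JR,Y)=36
2. join G+P (d=10, Q=-256) ⇒ GP; edges |G|=-3/2, |P|=23/2
  updated: d(D,GP)=33/2, d(GP,JR)=31, d(GP,S)=73/2, d(GP,Y)=34
3. join JR+S (d=33, Q=-193) ⇒ JRS; edges |JR|=28/3, |S|=71/3
  updated: d(D,JRS)=71/4, d(GP,JRS)=69/4, d(JRS,Y)=57/2
4. join D+GP (d=33/2, Q=-98) ⇒ DGP; edges |D|=57/8, |GP|=75/8
  updated: d(DGP,JRS)=37/4, d(DGP,Y)=93/4
5. join DGP+JRS (d=37/4, Q=-61) ⇒ DGJPRS; edges |DGP|=2, |JRS|=29/4
  updated: d(DGJPRS,Y)=85/4
6. join DGJPRS+Y (d=85/4) ⇒ DGJPRSY; edges |DGJPRS|=85/8, |Y|=85/8
final tree: (((D:57/8,(G:-3/2,P:23/2):75/8):2,((J:63/10,R:17/10):28/3,S:71/3):29/4):85/8,Y:85/8)
total length: 98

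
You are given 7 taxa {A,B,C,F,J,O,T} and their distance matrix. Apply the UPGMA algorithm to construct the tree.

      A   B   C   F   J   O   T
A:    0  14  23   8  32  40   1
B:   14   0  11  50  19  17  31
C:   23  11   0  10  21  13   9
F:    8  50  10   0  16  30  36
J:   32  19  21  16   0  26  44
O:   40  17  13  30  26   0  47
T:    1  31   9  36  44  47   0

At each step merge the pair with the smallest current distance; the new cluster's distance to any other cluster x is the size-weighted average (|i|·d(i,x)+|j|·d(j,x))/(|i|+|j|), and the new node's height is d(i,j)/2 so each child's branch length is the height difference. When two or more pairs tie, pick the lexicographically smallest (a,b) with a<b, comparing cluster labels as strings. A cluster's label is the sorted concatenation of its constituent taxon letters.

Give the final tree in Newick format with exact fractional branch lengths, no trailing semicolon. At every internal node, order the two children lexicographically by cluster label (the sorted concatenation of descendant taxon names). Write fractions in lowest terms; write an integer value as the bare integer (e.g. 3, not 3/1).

1. join A+T (d=1) ⇒ AT; edges |A|=1/2, |T|=1/2
  updated: d(AT,B)=45/2, d(AT,C)=16, d(AT,F)=22, d(AT,J)=38, d(AT,O)=87/2
2. join C+F (d=10) ⇒ CF; edges |C|=5, |F|=5
  updated: d(AT,CF)=19, d(B,CF)=61/2, d(CF,J)=37/2, d(CF,O)=43/2
3. join B+O (d=17) ⇒ BO; edges |B|=17/2, |O|=17/2
  updated: d(AT,BO)=33, d(BO,CF)=26, d(BO,J)=45/2
4. join CF+J (d=37/2) ⇒ CFJ; edges |CF|=17/4, |J|=37/4
  updated: d(AT,CFJ)=76/3, d(BO,CFJ)=149/6
5. join BO+CFJ (d=149/6) ⇒ BCFJO; edges |BO|=47/12, |CFJ|=19/6
  updated: d(AT,BCFJO)=142/5
6. join AT+BCFJO (d=142/5) ⇒ ABCFJOT; edges |AT|=137/10, |BCFJO|=107/60
final tree: ((A:1/2,T:1/2):137/10,((B:17/2,O:17/2):47/12,((C:5,F:5):17/4,J:37/4):19/6):107/60)
total length: 961/15

((A:1/2,T:1/2):137/10,((B:17/2,O:17/2):47/12,((C:5,F:5):17/4,J:37/4):19/6):107/60)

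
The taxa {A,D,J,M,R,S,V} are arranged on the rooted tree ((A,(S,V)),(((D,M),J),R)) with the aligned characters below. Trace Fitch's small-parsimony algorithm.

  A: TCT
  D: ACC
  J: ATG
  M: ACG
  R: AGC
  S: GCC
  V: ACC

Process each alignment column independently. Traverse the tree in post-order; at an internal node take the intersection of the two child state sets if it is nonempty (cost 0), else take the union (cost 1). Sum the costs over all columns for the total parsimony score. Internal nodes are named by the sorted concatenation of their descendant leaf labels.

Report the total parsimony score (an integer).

7

SV@0: {G} ∪ {A} = {A,G} (union, +1)
ASV@0: {T} ∪ {A,G} = {A,G,T} (union, +1)
DM@0: {A} ∩ {A} = {A} (intersection, +0)
DJM@0: {A} ∩ {A} = {A} (intersection, +0)
DJMR@0: {A} ∩ {A} = {A} (intersection, +0)
ADJMRSV@0: {A,G,T} ∩ {A} = {A} (intersection, +0)
SV@1: {C} ∩ {C} = {C} (intersection, +0)
ASV@1: {C} ∩ {C} = {C} (intersection, +0)
DM@1: {C} ∩ {C} = {C} (intersection, +0)
DJM@1: {C} ∪ {T} = {C,T} (union, +1)
DJMR@1: {C,T} ∪ {G} = {C,G,T} (union, +1)
ADJMRSV@1: {C} ∩ {C,G,T} = {C} (intersection, +0)
SV@2: {C} ∩ {C} = {C} (intersection, +0)
ASV@2: {T} ∪ {C} = {C,T} (union, +1)
DM@2: {C} ∪ {G} = {C,G} (union, +1)
DJM@2: {C,G} ∩ {G} = {G} (intersection, +0)
DJMR@2: {G} ∪ {C} = {C,G} (union, +1)
ADJMRSV@2: {C,T} ∩ {C,G} = {C} (intersection, +0)
per-site changes: [2, 2, 3]; total = 7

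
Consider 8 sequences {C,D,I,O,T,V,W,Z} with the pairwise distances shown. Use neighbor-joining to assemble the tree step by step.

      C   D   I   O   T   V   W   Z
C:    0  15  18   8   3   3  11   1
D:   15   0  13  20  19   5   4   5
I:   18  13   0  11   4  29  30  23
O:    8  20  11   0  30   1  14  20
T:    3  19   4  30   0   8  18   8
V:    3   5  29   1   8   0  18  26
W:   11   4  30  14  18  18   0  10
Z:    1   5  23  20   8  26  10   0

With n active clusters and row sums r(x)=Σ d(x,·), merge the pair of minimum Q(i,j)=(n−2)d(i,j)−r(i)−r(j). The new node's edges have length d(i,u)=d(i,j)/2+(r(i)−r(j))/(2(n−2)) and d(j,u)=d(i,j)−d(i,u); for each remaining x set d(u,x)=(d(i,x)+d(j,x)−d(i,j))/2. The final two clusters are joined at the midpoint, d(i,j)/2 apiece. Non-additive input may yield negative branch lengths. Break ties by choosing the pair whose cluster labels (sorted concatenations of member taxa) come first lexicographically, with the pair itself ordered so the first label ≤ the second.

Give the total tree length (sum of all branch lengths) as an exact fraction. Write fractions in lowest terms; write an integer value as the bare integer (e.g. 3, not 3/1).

step 1: merge (I,T) at d=4, Q=-194; branch lengths I→31/6, T→-7/6; new cluster IT
  updated: d(C,IT)=17/2, d(D,IT)=14, d(IT,O)=37/2, d(IT,V)=33/2, d(IT,W)=22, d(IT,Z)=27/2
step 2: merge (O,V) at d=1, Q=-146; branch lengths O→17/10, V→-7/10; new cluster OV
  updated: d(C,OV)=5, d(D,OV)=12, d(IT,OV)=17, d(OV,W)=31/2, d(OV,Z)=45/2
step 3: merge (D,W) at d=4, Q=-193/2; branch lengths D→7/16, W→57/16; new cluster DW
  updated: d(C,DW)=11, d(DW,IT)=16, d(DW,OV)=47/4, d(DW,Z)=11/2
step 4: merge (DW,Z) at d=11/2, Q=-281/4; branch lengths DW→73/24, Z→59/24; new cluster DWZ
  updated: d(C,DWZ)=13/4, d(DWZ,IT)=12, d(DWZ,OV)=115/8
step 5: merge (C,OV) at d=5, Q=-345/8; branch lengths C→-77/32, OV→237/32; new cluster COV
  updated: d(COV,DWZ)=101/16, d(COV,IT)=41/4
step 6: merge (COV,DWZ) at d=101/16, Q=-457/16; branch lengths COV→73/32, DWZ→129/32; new cluster CDOVWZ
  updated: d(CDOVWZ,IT)=255/32
step 7: merge (CDOVWZ,IT) at d=255/32; branch lengths CDOVWZ→255/64, IT→255/64; new cluster CDIOTVWZ
final tree: (((C:-77/32,(O:17/10,V:-7/10):237/32):73/32,((D:7/16,W:57/16):73/24,Z:59/24):129/32):255/64,(I:31/6,T:-7/6):255/64)
total length: 1081/32

1081/32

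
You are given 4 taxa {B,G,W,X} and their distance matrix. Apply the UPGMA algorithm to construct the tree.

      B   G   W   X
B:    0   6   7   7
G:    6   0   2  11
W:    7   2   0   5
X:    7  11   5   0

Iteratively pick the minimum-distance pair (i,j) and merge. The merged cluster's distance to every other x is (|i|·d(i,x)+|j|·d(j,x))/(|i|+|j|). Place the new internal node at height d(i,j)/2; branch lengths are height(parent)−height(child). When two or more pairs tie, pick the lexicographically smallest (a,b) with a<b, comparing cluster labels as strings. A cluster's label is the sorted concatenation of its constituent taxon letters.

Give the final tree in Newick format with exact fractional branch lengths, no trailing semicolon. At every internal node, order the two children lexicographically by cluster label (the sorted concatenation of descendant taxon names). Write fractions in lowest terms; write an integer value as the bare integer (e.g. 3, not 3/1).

((B:13/4,(G:1,W:1):9/4):7/12,X:23/6)

iteration 1: select G,W (d=2); attach at lengths (1, 1); label the merged cluster GW
  updated: d(B,GW)=13/2, d(GW,X)=8
iteration 2: select B,GW (d=13/2); attach at lengths (13/4, 9/4); label the merged cluster BGW
  updated: d(BGW,X)=23/3
iteration 3: select BGW,X (d=23/3); attach at lengths (7/12, 23/6); label the merged cluster BGWX
final tree: ((B:13/4,(G:1,W:1):9/4):7/12,X:23/6)
total length: 143/12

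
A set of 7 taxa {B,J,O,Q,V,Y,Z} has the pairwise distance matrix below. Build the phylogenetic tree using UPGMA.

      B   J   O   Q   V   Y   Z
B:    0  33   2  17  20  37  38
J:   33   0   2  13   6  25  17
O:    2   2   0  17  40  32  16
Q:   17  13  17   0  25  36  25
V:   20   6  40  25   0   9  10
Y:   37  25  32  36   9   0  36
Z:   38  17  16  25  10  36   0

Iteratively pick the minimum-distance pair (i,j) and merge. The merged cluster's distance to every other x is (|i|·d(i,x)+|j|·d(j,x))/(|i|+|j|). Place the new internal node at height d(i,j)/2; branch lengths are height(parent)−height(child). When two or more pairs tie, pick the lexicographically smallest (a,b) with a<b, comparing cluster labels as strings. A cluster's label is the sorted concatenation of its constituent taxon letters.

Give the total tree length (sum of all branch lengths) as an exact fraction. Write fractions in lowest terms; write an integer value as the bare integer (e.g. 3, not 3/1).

172/3

1. join B+O (d=2) ⇒ BO; edges |B|=1, |O|=1
  updated: d(BO,J)=35/2, d(BO,Q)=17, d(BO,V)=30, d(BO,Y)=69/2, d(BO,Z)=27
2. join J+V (d=6) ⇒ JV; edges |J|=3, |V|=3
  updated: d(BO,JV)=95/4, d(JV,Q)=19, d(JV,Y)=17, d(JV,Z)=27/2
3. join JV+Z (d=27/2) ⇒ JVZ; edges |JV|=15/4, |Z|=27/4
  updated: d(BO,JVZ)=149/6, d(JVZ,Q)=21, d(JVZ,Y)=70/3
4. join BO+Q (d=17) ⇒ BOQ; edges |BO|=15/2, |Q|=17/2
  updated: d(BOQ,JVZ)=212/9, d(BOQ,Y)=35
5. join JVZ+Y (d=70/3) ⇒ JVYZ; edges |JVZ|=59/12, |Y|=35/3
  updated: d(BOQ,JVYZ)=317/12
6. join BOQ+JVYZ (d=317/12) ⇒ BJOQVYZ; edges |BOQ|=113/24, |JVYZ|=37/24
final tree: (((B:1,O:1):15/2,Q:17/2):113/24,(((J:3,V:3):15/4,Z:27/4):59/12,Y:35/3):37/24)
total length: 172/3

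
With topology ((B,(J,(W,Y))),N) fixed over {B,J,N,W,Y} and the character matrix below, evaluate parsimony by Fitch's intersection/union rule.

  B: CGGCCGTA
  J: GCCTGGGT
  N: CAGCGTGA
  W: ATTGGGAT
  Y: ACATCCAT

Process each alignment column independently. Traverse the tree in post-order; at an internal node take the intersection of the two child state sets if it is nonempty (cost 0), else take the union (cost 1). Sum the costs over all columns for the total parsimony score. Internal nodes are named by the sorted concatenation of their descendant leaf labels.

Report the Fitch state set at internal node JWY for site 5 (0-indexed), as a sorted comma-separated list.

WY@0: {A} ∩ {A} = {A} (intersection, +0)
JWY@0: {G} ∪ {A} = {A,G} (union, +1)
BJWY@0: {C} ∪ {A,G} = {A,C,G} (union, +1)
BJNWY@0: {A,C,G} ∩ {C} = {C} (intersection, +0)
WY@1: {T} ∪ {C} = {C,T} (union, +1)
JWY@1: {C} ∩ {C,T} = {C} (intersection, +0)
BJWY@1: {G} ∪ {C} = {C,G} (union, +1)
BJNWY@1: {C,G} ∪ {A} = {A,C,G} (union, +1)
WY@2: {T} ∪ {A} = {A,T} (union, +1)
JWY@2: {C} ∪ {A,T} = {A,C,T} (union, +1)
BJWY@2: {G} ∪ {A,C,T} = {A,C,G,T} (union, +1)
BJNWY@2: {A,C,G,T} ∩ {G} = {G} (intersection, +0)
WY@3: {G} ∪ {T} = {G,T} (union, +1)
JWY@3: {T} ∩ {G,T} = {T} (intersection, +0)
BJWY@3: {C} ∪ {T} = {C,T} (union, +1)
BJNWY@3: {C,T} ∩ {C} = {C} (intersection, +0)
WY@4: {G} ∪ {C} = {C,G} (union, +1)
JWY@4: {G} ∩ {C,G} = {G} (intersection, +0)
BJWY@4: {C} ∪ {G} = {C,G} (union, +1)
BJNWY@4: {C,G} ∩ {G} = {G} (intersection, +0)
WY@5: {G} ∪ {C} = {C,G} (union, +1)
JWY@5: {G} ∩ {C,G} = {G} (intersection, +0)
BJWY@5: {G} ∩ {G} = {G} (intersection, +0)
BJNWY@5: {G} ∪ {T} = {G,T} (union, +1)
WY@6: {A} ∩ {A} = {A} (intersection, +0)
JWY@6: {G} ∪ {A} = {A,G} (union, +1)
BJWY@6: {T} ∪ {A,G} = {A,G,T} (union, +1)
BJNWY@6: {A,G,T} ∩ {G} = {G} (intersection, +0)
WY@7: {T} ∩ {T} = {T} (intersection, +0)
JWY@7: {T} ∩ {T} = {T} (intersection, +0)
BJWY@7: {A} ∪ {T} = {A,T} (union, +1)
BJNWY@7: {A,T} ∩ {A} = {A} (intersection, +0)
per-site changes: [2, 3, 3, 2, 2, 2, 2, 1]; total = 17

G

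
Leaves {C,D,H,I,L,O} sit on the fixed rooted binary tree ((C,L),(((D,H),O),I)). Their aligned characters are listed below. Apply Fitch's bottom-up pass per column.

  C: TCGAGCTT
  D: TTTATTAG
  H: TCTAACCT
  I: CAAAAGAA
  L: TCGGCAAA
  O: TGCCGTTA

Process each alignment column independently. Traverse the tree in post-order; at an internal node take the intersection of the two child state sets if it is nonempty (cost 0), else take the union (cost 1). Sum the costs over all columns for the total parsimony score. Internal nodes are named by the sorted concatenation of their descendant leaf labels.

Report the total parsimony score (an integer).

[col 0] CL: children C:{T}, L:{T} ∩→ {T}; cost 0
[col 0] DH: children D:{T}, H:{T} ∩→ {T}; cost 0
[col 0] DHO: children DH:{T}, O:{T} ∩→ {T}; cost 0
[col 0] DHIO: children DHO:{T}, I:{C} ∪→ {C,T}; cost 1
[col 0] CDHILO: children CL:{T}, DHIO:{C,T} ∩→ {T}; cost 0
[col 1] CL: children C:{C}, L:{C} ∩→ {C}; cost 0
[col 1] DH: children D:{T}, H:{C} ∪→ {C,T}; cost 1
[col 1] DHO: children DH:{C,T}, O:{G} ∪→ {C,G,T}; cost 1
[col 1] DHIO: children DHO:{C,G,T}, I:{A} ∪→ {A,C,G,T}; cost 1
[col 1] CDHILO: children CL:{C}, DHIO:{A,C,G,T} ∩→ {C}; cost 0
[col 2] CL: children C:{G}, L:{G} ∩→ {G}; cost 0
[col 2] DH: children D:{T}, H:{T} ∩→ {T}; cost 0
[col 2] DHO: children DH:{T}, O:{C} ∪→ {C,T}; cost 1
[col 2] DHIO: children DHO:{C,T}, I:{A} ∪→ {A,C,T}; cost 1
[col 2] CDHILO: children CL:{G}, DHIO:{A,C,T} ∪→ {A,C,G,T}; cost 1
[col 3] CL: children C:{A}, L:{G} ∪→ {A,G}; cost 1
[col 3] DH: children D:{A}, H:{A} ∩→ {A}; cost 0
[col 3] DHO: children DH:{A}, O:{C} ∪→ {A,C}; cost 1
[col 3] DHIO: children DHO:{A,C}, I:{A} ∩→ {A}; cost 0
[col 3] CDHILO: children CL:{A,G}, DHIO:{A} ∩→ {A}; cost 0
[col 4] CL: children C:{G}, L:{C} ∪→ {C,G}; cost 1
[col 4] DH: children D:{T}, H:{A} ∪→ {A,T}; cost 1
[col 4] DHO: children DH:{A,T}, O:{G} ∪→ {A,G,T}; cost 1
[col 4] DHIO: children DHO:{A,G,T}, I:{A} ∩→ {A}; cost 0
[col 4] CDHILO: children CL:{C,G}, DHIO:{A} ∪→ {A,C,G}; cost 1
[col 5] CL: children C:{C}, L:{A} ∪→ {A,C}; cost 1
[col 5] DH: children D:{T}, H:{C} ∪→ {C,T}; cost 1
[col 5] DHO: children DH:{C,T}, O:{T} ∩→ {T}; cost 0
[col 5] DHIO: children DHO:{T}, I:{G} ∪→ {G,T}; cost 1
[col 5] CDHILO: children CL:{A,C}, DHIO:{G,T} ∪→ {A,C,G,T}; cost 1
[col 6] CL: children C:{T}, L:{A} ∪→ {A,T}; cost 1
[col 6] DH: children D:{A}, H:{C} ∪→ {A,C}; cost 1
[col 6] DHO: children DH:{A,C}, O:{T} ∪→ {A,C,T}; cost 1
[col 6] DHIO: children DHO:{A,C,T}, I:{A} ∩→ {A}; cost 0
[col 6] CDHILO: children CL:{A,T}, DHIO:{A} ∩→ {A}; cost 0
[col 7] CL: children C:{T}, L:{A} ∪→ {A,T}; cost 1
[col 7] DH: children D:{G}, H:{T} ∪→ {G,T}; cost 1
[col 7] DHO: children DH:{G,T}, O:{A} ∪→ {A,G,T}; cost 1
[col 7] DHIO: children DHO:{A,G,T}, I:{A} ∩→ {A}; cost 0
[col 7] CDHILO: children CL:{A,T}, DHIO:{A} ∩→ {A}; cost 0
per-site changes: [1, 3, 3, 2, 4, 4, 3, 3]; total = 23

23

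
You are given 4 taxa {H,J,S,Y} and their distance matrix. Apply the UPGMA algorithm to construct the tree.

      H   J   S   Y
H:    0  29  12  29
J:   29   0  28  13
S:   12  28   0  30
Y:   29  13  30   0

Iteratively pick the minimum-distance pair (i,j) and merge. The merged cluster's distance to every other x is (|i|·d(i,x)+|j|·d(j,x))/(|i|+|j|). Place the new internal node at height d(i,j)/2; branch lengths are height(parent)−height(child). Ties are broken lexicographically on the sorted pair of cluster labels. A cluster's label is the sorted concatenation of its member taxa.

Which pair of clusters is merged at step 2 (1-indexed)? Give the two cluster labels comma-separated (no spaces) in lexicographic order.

J,Y

step 1: merge (H,S) at d=12; branch lengths H→6, S→6; new cluster HS
  updated: d(HS,J)=57/2, d(HS,Y)=59/2
step 2: merge (J,Y) at d=13; branch lengths J→13/2, Y→13/2; new cluster JY
  updated: d(HS,JY)=29
step 3: merge (HS,JY) at d=29; branch lengths HS→17/2, JY→8; new cluster HJSY
final tree: ((H:6,S:6):17/2,(J:13/2,Y:13/2):8)
total length: 83/2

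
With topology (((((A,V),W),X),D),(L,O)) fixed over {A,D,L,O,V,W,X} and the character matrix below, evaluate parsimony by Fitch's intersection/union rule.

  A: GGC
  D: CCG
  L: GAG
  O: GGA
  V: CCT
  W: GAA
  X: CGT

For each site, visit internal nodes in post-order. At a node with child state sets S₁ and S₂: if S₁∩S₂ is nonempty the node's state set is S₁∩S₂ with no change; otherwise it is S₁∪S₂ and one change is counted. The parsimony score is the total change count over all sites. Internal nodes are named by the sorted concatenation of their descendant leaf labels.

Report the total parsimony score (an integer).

11

[col 0] AV: children A:{G}, V:{C} ∪→ {C,G}; cost 1
[col 0] AVW: children AV:{C,G}, W:{G} ∩→ {G}; cost 0
[col 0] AVWX: children AVW:{G}, X:{C} ∪→ {C,G}; cost 1
[col 0] ADVWX: children AVWX:{C,G}, D:{C} ∩→ {C}; cost 0
[col 0] LO: children L:{G}, O:{G} ∩→ {G}; cost 0
[col 0] ADLOVWX: children ADVWX:{C}, LO:{G} ∪→ {C,G}; cost 1
[col 1] AV: children A:{G}, V:{C} ∪→ {C,G}; cost 1
[col 1] AVW: children AV:{C,G}, W:{A} ∪→ {A,C,G}; cost 1
[col 1] AVWX: children AVW:{A,C,G}, X:{G} ∩→ {G}; cost 0
[col 1] ADVWX: children AVWX:{G}, D:{C} ∪→ {C,G}; cost 1
[col 1] LO: children L:{A}, O:{G} ∪→ {A,G}; cost 1
[col 1] ADLOVWX: children ADVWX:{C,G}, LO:{A,G} ∩→ {G}; cost 0
[col 2] AV: children A:{C}, V:{T} ∪→ {C,T}; cost 1
[col 2] AVW: children AV:{C,T}, W:{A} ∪→ {A,C,T}; cost 1
[col 2] AVWX: children AVW:{A,C,T}, X:{T} ∩→ {T}; cost 0
[col 2] ADVWX: children AVWX:{T}, D:{G} ∪→ {G,T}; cost 1
[col 2] LO: children L:{G}, O:{A} ∪→ {A,G}; cost 1
[col 2] ADLOVWX: children ADVWX:{G,T}, LO:{A,G} ∩→ {G}; cost 0
per-site changes: [3, 4, 4]; total = 11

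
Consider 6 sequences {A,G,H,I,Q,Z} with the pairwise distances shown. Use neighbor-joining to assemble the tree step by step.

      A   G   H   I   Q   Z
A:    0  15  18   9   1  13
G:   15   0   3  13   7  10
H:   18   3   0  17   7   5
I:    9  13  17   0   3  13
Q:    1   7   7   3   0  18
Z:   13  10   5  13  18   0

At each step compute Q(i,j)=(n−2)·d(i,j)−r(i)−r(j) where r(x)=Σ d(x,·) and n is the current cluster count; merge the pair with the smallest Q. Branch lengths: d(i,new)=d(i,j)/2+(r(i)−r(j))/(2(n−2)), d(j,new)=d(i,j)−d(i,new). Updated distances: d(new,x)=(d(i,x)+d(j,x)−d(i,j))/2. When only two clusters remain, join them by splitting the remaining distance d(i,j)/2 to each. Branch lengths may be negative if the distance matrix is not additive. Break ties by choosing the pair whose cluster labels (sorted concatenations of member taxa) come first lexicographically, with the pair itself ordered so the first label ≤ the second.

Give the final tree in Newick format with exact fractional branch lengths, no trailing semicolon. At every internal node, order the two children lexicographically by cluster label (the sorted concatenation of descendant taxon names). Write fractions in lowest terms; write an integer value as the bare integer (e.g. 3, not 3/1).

iteration 1: select H,Z (d=5, Q=-89); attach at lengths (11/8, 29/8); label the merged cluster HZ
  updated: d(A,HZ)=13, d(G,HZ)=4, d(HZ,I)=25/2, d(HZ,Q)=10
iteration 2: select G,HZ (d=4, Q=-133/2); attach at lengths (23/12, 25/12); label the merged cluster GHZ
  updated: d(A,GHZ)=12, d(GHZ,I)=43/4, d(GHZ,Q)=13/2
iteration 3: select A,Q (d=1, Q=-61/2); attach at lengths (27/8, -19/8); label the merged cluster AQ
  updated: d(AQ,GHZ)=35/4, d(AQ,I)=11/2
iteration 4: select AQ,GHZ (d=35/4, Q=-25); attach at lengths (7/4, 7); label the merged cluster AGHQZ
  updated: d(AGHQZ,I)=15/4
iteration 5: select AGHQZ,I (d=15/4); attach at lengths (15/8, 15/8); label the merged cluster AGHIQZ
final tree: (((A:27/8,Q:-19/8):7/4,(G:23/12,(H:11/8,Z:29/8):25/12):7):15/8,I:15/8)
total length: 45/2

(((A:27/8,Q:-19/8):7/4,(G:23/12,(H:11/8,Z:29/8):25/12):7):15/8,I:15/8)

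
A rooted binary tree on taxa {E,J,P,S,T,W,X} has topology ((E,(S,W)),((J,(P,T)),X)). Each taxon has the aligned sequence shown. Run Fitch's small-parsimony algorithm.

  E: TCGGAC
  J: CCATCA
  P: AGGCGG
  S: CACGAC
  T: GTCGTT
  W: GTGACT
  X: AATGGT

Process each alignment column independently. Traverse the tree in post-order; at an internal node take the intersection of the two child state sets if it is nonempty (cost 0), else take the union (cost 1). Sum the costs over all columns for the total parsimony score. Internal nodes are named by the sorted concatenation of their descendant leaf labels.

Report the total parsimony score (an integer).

25

site 0, node SW: S={C} ∪ W={G} → {C,G} (+1)
site 0, node ESW: E={T} ∪ SW={C,G} → {C,G,T} (+1)
site 0, node PT: P={A} ∪ T={G} → {A,G} (+1)
site 0, node JPT: J={C} ∪ PT={A,G} → {A,C,G} (+1)
site 0, node JPTX: JPT={A,C,G} ∩ X={A} → {A} (+0)
site 0, node EJPSTWX: ESW={C,G,T} ∪ JPTX={A} → {A,C,G,T} (+1)
site 1, node SW: S={A} ∪ W={T} → {A,T} (+1)
site 1, node ESW: E={C} ∪ SW={A,T} → {A,C,T} (+1)
site 1, node PT: P={G} ∪ T={T} → {G,T} (+1)
site 1, node JPT: J={C} ∪ PT={G,T} → {C,G,T} (+1)
site 1, node JPTX: JPT={C,G,T} ∪ X={A} → {A,C,G,T} (+1)
site 1, node EJPSTWX: ESW={A,C,T} ∩ JPTX={A,C,G,T} → {A,C,T} (+0)
site 2, node SW: S={C} ∪ W={G} → {C,G} (+1)
site 2, node ESW: E={G} ∩ SW={C,G} → {G} (+0)
site 2, node PT: P={G} ∪ T={C} → {C,G} (+1)
site 2, node JPT: J={A} ∪ PT={C,G} → {A,C,G} (+1)
site 2, node JPTX: JPT={A,C,G} ∪ X={T} → {A,C,G,T} (+1)
site 2, node EJPSTWX: ESW={G} ∩ JPTX={A,C,G,T} → {G} (+0)
site 3, node SW: S={G} ∪ W={A} → {A,G} (+1)
site 3, node ESW: E={G} ∩ SW={A,G} → {G} (+0)
site 3, node PT: P={C} ∪ T={G} → {C,G} (+1)
site 3, node JPT: J={T} ∪ PT={C,G} → {C,G,T} (+1)
site 3, node JPTX: JPT={C,G,T} ∩ X={G} → {G} (+0)
site 3, node EJPSTWX: ESW={G} ∩ JPTX={G} → {G} (+0)
site 4, node SW: S={A} ∪ W={C} → {A,C} (+1)
site 4, node ESW: E={A} ∩ SW={A,C} → {A} (+0)
site 4, node PT: P={G} ∪ T={T} → {G,T} (+1)
site 4, node JPT: J={C} ∪ PT={G,T} → {C,G,T} (+1)
site 4, node JPTX: JPT={C,G,T} ∩ X={G} → {G} (+0)
site 4, node EJPSTWX: ESW={A} ∪ JPTX={G} → {A,G} (+1)
site 5, node SW: S={C} ∪ W={T} → {C,T} (+1)
site 5, node ESW: E={C} ∩ SW={C,T} → {C} (+0)
site 5, node PT: P={G} ∪ T={T} → {G,T} (+1)
site 5, node JPT: J={A} ∪ PT={G,T} → {A,G,T} (+1)
site 5, node JPTX: JPT={A,G,T} ∩ X={T} → {T} (+0)
site 5, node EJPSTWX: ESW={C} ∪ JPTX={T} → {C,T} (+1)
per-site changes: [5, 5, 4, 3, 4, 4]; total = 25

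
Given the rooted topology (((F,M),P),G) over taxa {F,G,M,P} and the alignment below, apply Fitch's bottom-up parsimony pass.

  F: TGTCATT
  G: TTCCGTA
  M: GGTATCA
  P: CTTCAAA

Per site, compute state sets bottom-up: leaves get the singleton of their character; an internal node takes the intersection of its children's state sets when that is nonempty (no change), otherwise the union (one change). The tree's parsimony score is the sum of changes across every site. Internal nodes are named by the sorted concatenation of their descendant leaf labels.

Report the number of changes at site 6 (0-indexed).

site 0, node FM: F={T} ∪ M={G} → {G,T} (+1)
site 0, node FMP: FM={G,T} ∪ P={C} → {C,G,T} (+1)
site 0, node FGMP: FMP={C,G,T} ∩ G={T} → {T} (+0)
site 1, node FM: F={G} ∩ M={G} → {G} (+0)
site 1, node FMP: FM={G} ∪ P={T} → {G,T} (+1)
site 1, node FGMP: FMP={G,T} ∩ G={T} → {T} (+0)
site 2, node FM: F={T} ∩ M={T} → {T} (+0)
site 2, node FMP: FM={T} ∩ P={T} → {T} (+0)
site 2, node FGMP: FMP={T} ∪ G={C} → {C,T} (+1)
site 3, node FM: F={C} ∪ M={A} → {A,C} (+1)
site 3, node FMP: FM={A,C} ∩ P={C} → {C} (+0)
site 3, node FGMP: FMP={C} ∩ G={C} → {C} (+0)
site 4, node FM: F={A} ∪ M={T} → {A,T} (+1)
site 4, node FMP: FM={A,T} ∩ P={A} → {A} (+0)
site 4, node FGMP: FMP={A} ∪ G={G} → {A,G} (+1)
site 5, node FM: F={T} ∪ M={C} → {C,T} (+1)
site 5, node FMP: FM={C,T} ∪ P={A} → {A,C,T} (+1)
site 5, node FGMP: FMP={A,C,T} ∩ G={T} → {T} (+0)
site 6, node FM: F={T} ∪ M={A} → {A,T} (+1)
site 6, node FMP: FM={A,T} ∩ P={A} → {A} (+0)
site 6, node FGMP: FMP={A} ∩ G={A} → {A} (+0)
per-site changes: [2, 1, 1, 1, 2, 2, 1]; total = 10

1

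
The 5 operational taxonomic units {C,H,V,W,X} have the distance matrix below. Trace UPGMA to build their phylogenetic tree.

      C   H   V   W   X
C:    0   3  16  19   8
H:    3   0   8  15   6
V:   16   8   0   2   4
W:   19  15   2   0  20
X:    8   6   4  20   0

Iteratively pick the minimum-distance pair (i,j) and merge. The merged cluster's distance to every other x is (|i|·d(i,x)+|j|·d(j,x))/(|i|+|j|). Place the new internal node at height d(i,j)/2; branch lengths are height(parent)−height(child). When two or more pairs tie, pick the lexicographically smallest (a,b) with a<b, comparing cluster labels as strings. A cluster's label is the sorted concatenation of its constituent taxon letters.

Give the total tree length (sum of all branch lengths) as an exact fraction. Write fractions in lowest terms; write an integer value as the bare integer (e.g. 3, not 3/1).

iteration 1: select V,W (d=2); attach at lengths (1, 1); label the merged cluster VW
  updated: d(C,VW)=35/2, d(H,VW)=23/2, d(VW,X)=12
iteration 2: select C,H (d=3); attach at lengths (3/2, 3/2); label the merged cluster CH
  updated: d(CH,VW)=29/2, d(CH,X)=7
iteration 3: select CH,X (d=7); attach at lengths (2, 7/2); label the merged cluster CHX
  updated: d(CHX,VW)=41/3
iteration 4: select CHX,VW (d=41/3); attach at lengths (10/3, 35/6); label the merged cluster CHVWX
final tree: (((C:3/2,H:3/2):2,X:7/2):10/3,(V:1,W:1):35/6)
total length: 59/3

59/3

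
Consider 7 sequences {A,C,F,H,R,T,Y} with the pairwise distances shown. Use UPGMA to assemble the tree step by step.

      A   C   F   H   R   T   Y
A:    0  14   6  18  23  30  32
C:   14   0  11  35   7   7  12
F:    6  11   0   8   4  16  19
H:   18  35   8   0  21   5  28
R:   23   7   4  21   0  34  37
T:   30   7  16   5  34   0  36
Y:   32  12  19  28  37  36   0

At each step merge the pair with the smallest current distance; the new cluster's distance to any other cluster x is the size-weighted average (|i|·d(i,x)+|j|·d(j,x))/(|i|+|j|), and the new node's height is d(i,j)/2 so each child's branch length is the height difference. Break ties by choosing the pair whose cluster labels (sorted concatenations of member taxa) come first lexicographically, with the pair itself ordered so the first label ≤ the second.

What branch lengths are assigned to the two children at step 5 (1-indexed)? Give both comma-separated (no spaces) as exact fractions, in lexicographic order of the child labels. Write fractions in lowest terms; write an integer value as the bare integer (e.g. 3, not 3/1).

163/48,129/16

iteration 1: select F,R (d=4); attach at lengths (2, 2); label the merged cluster FR
  updated: d(A,FR)=29/2, d(C,FR)=9, d(FR,H)=29/2, d(FR,T)=25, d(FR,Y)=28
iteration 2: select H,T (d=5); attach at lengths (5/2, 5/2); label the merged cluster HT
  updated: d(A,HT)=24, d(C,HT)=21, d(FR,HT)=79/4, d(HT,Y)=32
iteration 3: select C,FR (d=9); attach at lengths (9/2, 5/2); label the merged cluster CFR
  updated: d(A,CFR)=43/3, d(CFR,HT)=121/6, d(CFR,Y)=68/3
iteration 4: select A,CFR (d=43/3); attach at lengths (43/6, 8/3); label the merged cluster ACFR
  updated: d(ACFR,HT)=169/8, d(ACFR,Y)=25
iteration 5: select ACFR,HT (d=169/8); attach at lengths (163/48, 129/16); label the merged cluster ACFHRT
  updated: d(ACFHRT,Y)=82/3
iteration 6: select ACFHRT,Y (d=82/3); attach at lengths (149/48, 41/3); label the merged cluster ACFHRTY
final tree: (((A:43/6,(C:9/2,(F:2,R:2):5/2):8/3):163/48,(H:5/2,T:5/2):129/16):149/48,Y:41/3)
total length: 865/16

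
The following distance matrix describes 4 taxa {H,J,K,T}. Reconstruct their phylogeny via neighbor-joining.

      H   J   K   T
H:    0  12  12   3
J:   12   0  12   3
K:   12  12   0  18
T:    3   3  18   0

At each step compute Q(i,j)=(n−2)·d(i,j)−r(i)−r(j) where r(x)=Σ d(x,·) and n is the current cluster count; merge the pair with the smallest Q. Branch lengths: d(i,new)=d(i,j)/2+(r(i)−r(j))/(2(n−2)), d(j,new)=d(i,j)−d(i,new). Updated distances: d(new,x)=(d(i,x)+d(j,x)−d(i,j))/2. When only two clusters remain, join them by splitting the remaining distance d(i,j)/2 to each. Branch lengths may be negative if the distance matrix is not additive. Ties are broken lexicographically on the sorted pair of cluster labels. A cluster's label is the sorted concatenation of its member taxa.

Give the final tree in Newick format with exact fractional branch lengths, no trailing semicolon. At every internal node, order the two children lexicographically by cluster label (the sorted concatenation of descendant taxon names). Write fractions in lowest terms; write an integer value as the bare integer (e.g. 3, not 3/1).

step 1: merge (H,K) at d=12, Q=-45; branch lengths H→9/4, K→39/4; new cluster HK
  updated: d(HK,J)=6, d(HK,T)=9/2
step 2: merge (HK,J) at d=6, Q=-27/2; branch lengths HK→15/4, J→9/4; new cluster HJK
  updated: d(HJK,T)=3/4
step 3: merge (HJK,T) at d=3/4; branch lengths HJK→3/8, T→3/8; new cluster HJKT
final tree: (((H:9/4,K:39/4):15/4,J:9/4):3/8,T:3/8)
total length: 75/4

(((H:9/4,K:39/4):15/4,J:9/4):3/8,T:3/8)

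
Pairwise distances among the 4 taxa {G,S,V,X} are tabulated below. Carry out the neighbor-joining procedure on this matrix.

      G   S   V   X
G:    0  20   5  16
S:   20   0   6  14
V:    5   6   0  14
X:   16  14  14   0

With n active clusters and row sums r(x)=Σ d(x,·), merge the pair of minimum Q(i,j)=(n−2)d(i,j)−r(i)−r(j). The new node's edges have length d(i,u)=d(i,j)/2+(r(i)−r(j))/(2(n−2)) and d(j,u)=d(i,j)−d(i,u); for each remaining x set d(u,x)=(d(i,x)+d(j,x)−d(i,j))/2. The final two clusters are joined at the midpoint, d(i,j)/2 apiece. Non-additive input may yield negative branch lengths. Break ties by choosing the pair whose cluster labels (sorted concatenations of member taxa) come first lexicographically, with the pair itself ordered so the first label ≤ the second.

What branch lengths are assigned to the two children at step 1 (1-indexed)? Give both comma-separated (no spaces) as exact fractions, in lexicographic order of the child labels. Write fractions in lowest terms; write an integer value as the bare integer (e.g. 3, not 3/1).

13/2,-3/2

iteration 1: select G,V (d=5, Q=-56); attach at lengths (13/2, -3/2); label the merged cluster GV
  updated: d(GV,S)=21/2, d(GV,X)=25/2
iteration 2: select GV,S (d=21/2, Q=-37); attach at lengths (9/2, 6); label the merged cluster GSV
  updated: d(GSV,X)=8
iteration 3: select GSV,X (d=8); attach at lengths (4, 4); label the merged cluster GSVX
final tree: (((G:13/2,V:-3/2):9/2,S:6):4,X:4)
total length: 47/2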